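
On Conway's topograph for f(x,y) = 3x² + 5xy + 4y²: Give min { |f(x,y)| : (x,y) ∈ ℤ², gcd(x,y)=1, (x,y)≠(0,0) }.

translate: b→-1 (≡5 mod 6), so (3,5,4)→(3,-1,2)
flip: (3,-1,2)→(2,1,3)
reduced (well bottom): (2,1,3) with a≤c, −a<b≤a
well minimum = a = 2

2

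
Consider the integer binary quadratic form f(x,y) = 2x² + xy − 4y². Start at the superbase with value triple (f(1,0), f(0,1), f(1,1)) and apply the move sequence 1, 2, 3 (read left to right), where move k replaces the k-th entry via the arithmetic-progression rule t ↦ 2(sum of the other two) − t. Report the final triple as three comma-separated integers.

start (2,-4,-1) = (f(1,0),f(0,1),f(1,1))
replace slot 1: 2·((-4)+(-1)) − 2 = -12 → (-12,-4,-1)
replace slot 2: 2·((-12)+(-1)) − (-4) = -22 → (-12,-22,-1)
replace slot 3: 2·((-12)+(-22)) − (-1) = -67 → (-12,-22,-67)

-12,-22,-67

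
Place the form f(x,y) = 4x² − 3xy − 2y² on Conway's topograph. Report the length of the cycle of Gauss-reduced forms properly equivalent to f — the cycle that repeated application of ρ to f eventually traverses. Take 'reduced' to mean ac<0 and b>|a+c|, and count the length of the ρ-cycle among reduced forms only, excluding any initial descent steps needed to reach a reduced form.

D = 41, ⌊√D⌋ = 6
descent: ρ → (-2,3,4)  [lands on river]
river: ρ → (4,5,-1)
river: ρ → (-1,5,4)
river: ρ → (4,3,-2)
river: ρ → (-2,5,2)
river: ρ → (2,3,-4)
river: ρ → (-4,5,1)
river: ρ → (1,5,-4)
river: ρ → (-4,3,2)
river: ρ → (2,5,-2)
ρ-cycle length = 10 (tail of 1 descent step not counted)

10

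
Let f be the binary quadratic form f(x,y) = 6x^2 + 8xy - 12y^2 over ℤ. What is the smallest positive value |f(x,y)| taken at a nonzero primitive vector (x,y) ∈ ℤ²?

river: ρ → (-12,16,2)
river: ρ → (2,16,-12)
river: ρ → (-12,8,6)
river: ρ → (6,16,-4)
river: ρ → (-4,16,6)
river: ρ → (6,8,-12)
closes: descent 0, river 6
min |a| on river = 2

2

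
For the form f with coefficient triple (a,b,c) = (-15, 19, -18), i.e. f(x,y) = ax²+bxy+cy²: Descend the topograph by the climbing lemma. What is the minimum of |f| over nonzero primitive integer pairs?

translate: b→11 (≡-19 mod 30), so (15,-19,18)→(15,11,14)
flip: (15,11,14)→(14,-11,15)
reduced (well bottom): (14,-11,15) with a≤c, −a<b≤a
well minimum |f| = |-14| = 14 (negative-definite)

14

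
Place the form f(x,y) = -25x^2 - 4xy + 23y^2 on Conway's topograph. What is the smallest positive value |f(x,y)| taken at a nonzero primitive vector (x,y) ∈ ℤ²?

descent: ρ → (23,4,-25)  [lands on river]
river: ρ → (-25,46,2)
river: ρ → (2,46,-25)
river: ρ → (-25,4,23)
river: ρ → (23,42,-6)
river: ρ → (-6,42,23)
closes: descent 1, river 6
min |a| on river = 2

2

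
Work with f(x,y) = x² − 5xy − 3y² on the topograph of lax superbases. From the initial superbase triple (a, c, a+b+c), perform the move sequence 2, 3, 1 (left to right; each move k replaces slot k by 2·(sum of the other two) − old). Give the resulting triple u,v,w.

start (1,-3,-7) = (f(1,0),f(0,1),f(1,1))
replace slot 2: 2·(1+(-7)) − (-3) = -9 → (1,-9,-7)
replace slot 3: 2·(1+(-9)) − (-7) = -9 → (1,-9,-9)
replace slot 1: 2·((-9)+(-9)) − 1 = -37 → (-37,-9,-9)

-37,-9,-9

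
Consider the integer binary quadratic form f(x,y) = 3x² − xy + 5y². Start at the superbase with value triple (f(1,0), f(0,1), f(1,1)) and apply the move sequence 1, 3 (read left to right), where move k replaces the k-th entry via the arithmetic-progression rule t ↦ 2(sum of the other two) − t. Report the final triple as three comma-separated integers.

start (3,5,7) = (f(1,0),f(0,1),f(1,1))
replace slot 1: 2·(5+7) − 3 = 21 → (21,5,7)
replace slot 3: 2·(21+5) − 7 = 45 → (21,5,45)

21,5,45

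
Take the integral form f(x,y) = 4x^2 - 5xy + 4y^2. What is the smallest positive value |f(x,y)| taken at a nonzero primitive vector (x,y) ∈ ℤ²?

translate: b→3 (≡-5 mod 8), so (4,-5,4)→(4,3,3)
flip: (4,3,3)→(3,-3,4)
translate: b→3 (≡-3 mod 6), so (3,-3,4)→(3,3,4)
reduced (well bottom): (3,3,4) with a≤c, −a<b≤a
well minimum = a = 3

3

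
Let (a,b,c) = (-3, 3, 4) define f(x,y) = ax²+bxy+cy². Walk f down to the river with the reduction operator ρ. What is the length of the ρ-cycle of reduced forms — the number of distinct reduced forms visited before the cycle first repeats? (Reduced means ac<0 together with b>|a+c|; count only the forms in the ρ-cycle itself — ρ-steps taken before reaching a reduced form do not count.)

D = 57, ⌊√D⌋ = 7
river: ρ → (4,5,-2)
river: ρ → (-2,7,1)
river: ρ → (1,7,-2)
river: ρ → (-2,5,4)
river: ρ → (4,3,-3)
river: ρ → (-3,3,4)
ρ-cycle length = 6 (tail of 0 descent steps not counted)

6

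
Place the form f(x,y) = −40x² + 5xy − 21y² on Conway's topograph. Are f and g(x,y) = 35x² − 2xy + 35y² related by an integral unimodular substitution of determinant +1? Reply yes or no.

D₁ = -3335, D₂ = -4896
discriminants differ ⇒ not SL₂(ℤ)-equivalent

no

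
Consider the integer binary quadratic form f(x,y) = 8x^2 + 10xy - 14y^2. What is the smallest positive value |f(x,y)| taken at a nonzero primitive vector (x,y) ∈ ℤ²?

river: ρ → (-14,18,4)
river: ρ → (4,22,-4)
river: ρ → (-4,18,14)
river: ρ → (14,10,-8)
river: ρ → (-8,22,2)
river: ρ → (2,22,-8)
river: ρ → (-8,10,14)
river: ρ → (14,18,-4)
river: ρ → (-4,22,4)
river: ρ → (4,18,-14)
river: ρ → (-14,10,8)
river: ρ → (8,22,-2)
river: ρ → (-2,22,8)
river: ρ → (8,10,-14)
closes: descent 0, river 14
min |a| on river = 2

2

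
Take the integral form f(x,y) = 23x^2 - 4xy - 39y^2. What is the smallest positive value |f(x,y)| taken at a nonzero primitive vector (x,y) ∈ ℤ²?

descent: ρ → (-39,4,23)
descent: ρ → (23,42,-20)  [lands on river]
river: ρ → (-20,38,27)
river: ρ → (27,16,-31)
river: ρ → (-31,46,12)
river: ρ → (12,50,-23)
river: ρ → (-23,42,20)
river: ρ → (20,38,-27)
river: ρ → (-27,16,31)
river: ρ → (31,46,-12)
river: ρ → (-12,50,23)
closes: descent 2, river 10
min |a| on river = 12

12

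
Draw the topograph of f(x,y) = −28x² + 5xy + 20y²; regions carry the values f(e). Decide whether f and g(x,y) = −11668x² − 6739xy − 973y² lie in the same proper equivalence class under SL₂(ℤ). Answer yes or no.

D₁ = 2265, D₂ = 2265
river cycle of f (length 22): (20, 35, -13), (-13, 43, 8), (8, 37, -28), (-28, 19, 17), (17, 15, -30), (-30, 45, 2), (2, 47, -7), (-7, 37, 32), (32, 27, -12), (-12, 45, 5), … (12 more)
river cycle of g (length 22): (-3, 45, 20), (20, 35, -13), (-13, 43, 8), (8, 37, -28), (-28, 19, 17), (17, 15, -30), (-30, 45, 2), (2, 47, -7), (-7, 37, 32), (32, 27, -12), … (12 more)
cycles coincide ⇒ equivalent

yes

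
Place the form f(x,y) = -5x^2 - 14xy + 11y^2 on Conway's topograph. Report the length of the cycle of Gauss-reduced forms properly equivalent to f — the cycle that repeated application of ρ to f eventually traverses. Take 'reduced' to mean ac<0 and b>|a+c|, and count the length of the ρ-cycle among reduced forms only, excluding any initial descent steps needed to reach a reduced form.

D = 416, ⌊√D⌋ = 20
descent: ρ → (11,14,-5)  [lands on river]
river: ρ → (-5,16,8)
river: ρ → (8,16,-5)
river: ρ → (-5,14,11)
river: ρ → (11,8,-8)
river: ρ → (-8,8,11)
ρ-cycle length = 6 (tail of 1 descent step not counted)

6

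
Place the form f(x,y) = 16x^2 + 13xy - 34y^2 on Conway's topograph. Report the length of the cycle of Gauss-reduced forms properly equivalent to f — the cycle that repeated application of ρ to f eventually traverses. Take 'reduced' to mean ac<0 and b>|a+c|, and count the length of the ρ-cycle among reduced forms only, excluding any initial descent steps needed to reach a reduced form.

D = 2345, ⌊√D⌋ = 48
descent: ρ → (-34,-13,16)
descent: ρ → (16,45,-5)  [lands on river]
river: ρ → (-5,45,16)
river: ρ → (16,19,-31)
river: ρ → (-31,43,4)
river: ρ → (4,45,-20)
river: ρ → (-20,35,14)
river: ρ → (14,21,-34)
river: ρ → (-34,47,1)
river: ρ → (1,47,-34)
river: ρ → (-34,21,14)
river: ρ → (14,35,-20)
river: ρ → (-20,45,4)
river: ρ → (4,43,-31)
river: ρ → (-31,19,16)
ρ-cycle length = 14 (tail of 2 descent steps not counted)

14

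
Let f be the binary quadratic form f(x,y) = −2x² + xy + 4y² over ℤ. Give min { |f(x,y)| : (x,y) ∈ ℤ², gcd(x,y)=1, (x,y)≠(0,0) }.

descent: ρ → (4,-1,-2)
descent: ρ → (-2,5,1)  [lands on river]
river: ρ → (1,5,-2)
river: ρ → (-2,3,3)
river: ρ → (3,3,-2)
closes: descent 2, river 4
min |a| on river = 1

1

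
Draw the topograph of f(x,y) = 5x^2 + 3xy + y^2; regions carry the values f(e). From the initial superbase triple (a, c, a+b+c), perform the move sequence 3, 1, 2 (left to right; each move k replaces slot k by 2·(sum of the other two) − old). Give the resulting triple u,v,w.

start (5,1,9) = (f(1,0),f(0,1),f(1,1))
replace slot 3: 2·(5+1) − 9 = 3 → (5,1,3)
replace slot 1: 2·(1+3) − 5 = 3 → (3,1,3)
replace slot 2: 2·(3+3) − 1 = 11 → (3,11,3)

3,11,3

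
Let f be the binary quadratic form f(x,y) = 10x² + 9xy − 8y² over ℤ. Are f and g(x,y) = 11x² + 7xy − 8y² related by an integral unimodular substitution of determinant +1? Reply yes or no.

D₁ = 401, D₂ = 401
river cycle of f (length 10): (-8, 7, 11), (11, 15, -4), (-4, 17, 7), (7, 11, -10), (-10, 9, 8), (8, 7, -11), (-11, 15, 4), (4, 17, -7), (-7, 11, 10), (10, 9, -8)
river cycle of g (length 10): (-8, 9, 10), (10, 11, -7), (-7, 17, 4), (4, 15, -11), (-11, 7, 8), (8, 9, -10), (-10, 11, 7), (7, 17, -4), (-4, 15, 11), (11, 7, -8)
cycles differ ⇒ inequivalent

no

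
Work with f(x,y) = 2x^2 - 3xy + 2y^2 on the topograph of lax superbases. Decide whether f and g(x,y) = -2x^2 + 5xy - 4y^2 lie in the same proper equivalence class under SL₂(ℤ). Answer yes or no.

D₁ = -7, D₂ = -7
f: translate: b→1 (≡-3 mod 4), so (2,-3,2)→(2,1,1)
f: flip: (2,1,1)→(1,-1,2)
f: translate: b→1 (≡-1 mod 2), so (1,-1,2)→(1,1,2)
f: reduced (well bottom): (1,1,2) with a≤c, −a<b≤a
g is negative-definite; reduce −g:
−g: translate: b→-1 (≡-5 mod 4), so (2,-5,4)→(2,-1,1)
−g: flip: (2,-1,1)→(1,1,2)
−g: reduced (well bottom): (1,1,2) with a≤c, −a<b≤a
flip sign back: reduced form of g is (-1,-1,-2)
reduced forms (1, 1, 2) vs (-1, -1, -2) ⇒ inequivalent

no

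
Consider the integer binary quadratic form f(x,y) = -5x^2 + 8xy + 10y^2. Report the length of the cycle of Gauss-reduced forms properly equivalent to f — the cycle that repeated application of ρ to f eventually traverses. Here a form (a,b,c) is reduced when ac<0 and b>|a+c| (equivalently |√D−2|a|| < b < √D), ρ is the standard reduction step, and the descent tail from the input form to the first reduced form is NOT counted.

D = 264, ⌊√D⌋ = 16
river: ρ → (10,12,-3)
river: ρ → (-3,12,10)
river: ρ → (10,8,-5)
river: ρ → (-5,12,6)
river: ρ → (6,12,-5)
river: ρ → (-5,8,10)
ρ-cycle length = 6 (tail of 0 descent steps not counted)

6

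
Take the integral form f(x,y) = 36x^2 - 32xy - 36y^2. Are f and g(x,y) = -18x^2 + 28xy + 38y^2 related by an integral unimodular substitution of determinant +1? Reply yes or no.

D₁ = 6208, D₂ = 3520
discriminants differ ⇒ not SL₂(ℤ)-equivalent

no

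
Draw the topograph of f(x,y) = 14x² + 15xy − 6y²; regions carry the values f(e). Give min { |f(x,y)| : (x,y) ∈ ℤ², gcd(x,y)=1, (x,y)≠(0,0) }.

river: ρ → (-6,21,5)
river: ρ → (5,19,-10)
river: ρ → (-10,21,3)
river: ρ → (3,21,-10)
river: ρ → (-10,19,5)
river: ρ → (5,21,-6)
river: ρ → (-6,15,14)
river: ρ → (14,13,-7)
river: ρ → (-7,15,12)
river: ρ → (12,9,-10)
river: ρ → (-10,11,11)
river: ρ → (11,11,-10)
river: ρ → (-10,9,12)
river: ρ → (12,15,-7)
river: ρ → (-7,13,14)
river: ρ → (14,15,-6)
closes: descent 0, river 16
min |a| on river = 3

3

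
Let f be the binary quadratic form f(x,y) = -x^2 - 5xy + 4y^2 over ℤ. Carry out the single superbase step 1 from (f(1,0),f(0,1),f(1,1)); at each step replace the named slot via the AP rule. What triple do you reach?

start (-1,4,-2) = (f(1,0),f(0,1),f(1,1))
replace slot 1: 2·(4+(-2)) − (-1) = 5 → (5,4,-2)

5,4,-2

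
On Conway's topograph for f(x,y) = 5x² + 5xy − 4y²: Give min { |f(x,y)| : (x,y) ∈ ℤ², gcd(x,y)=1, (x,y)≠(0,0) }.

river: ρ → (-4,3,6)
river: ρ → (6,9,-1)
river: ρ → (-1,9,6)
river: ρ → (6,3,-4)
river: ρ → (-4,5,5)
river: ρ → (5,5,-4)
closes: descent 0, river 6
min |a| on river = 1

1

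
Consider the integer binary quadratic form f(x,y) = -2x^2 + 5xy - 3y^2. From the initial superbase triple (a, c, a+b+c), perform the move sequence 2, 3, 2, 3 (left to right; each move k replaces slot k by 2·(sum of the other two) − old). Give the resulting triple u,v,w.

start (-2,-3,0) = (f(1,0),f(0,1),f(1,1))
replace slot 2: 2·((-2)+0) − (-3) = -1 → (-2,-1,0)
replace slot 3: 2·((-2)+(-1)) − 0 = -6 → (-2,-1,-6)
replace slot 2: 2·((-2)+(-6)) − (-1) = -15 → (-2,-15,-6)
replace slot 3: 2·((-2)+(-15)) − (-6) = -28 → (-2,-15,-28)

-2,-15,-28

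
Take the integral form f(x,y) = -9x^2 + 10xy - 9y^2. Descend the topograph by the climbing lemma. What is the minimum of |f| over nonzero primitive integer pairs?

translate: b→8 (≡-10 mod 18), so (9,-10,9)→(9,8,8)
flip: (9,8,8)→(8,-8,9)
translate: b→8 (≡-8 mod 16), so (8,-8,9)→(8,8,9)
reduced (well bottom): (8,8,9) with a≤c, −a<b≤a
well minimum |f| = |-8| = 8 (negative-definite)

8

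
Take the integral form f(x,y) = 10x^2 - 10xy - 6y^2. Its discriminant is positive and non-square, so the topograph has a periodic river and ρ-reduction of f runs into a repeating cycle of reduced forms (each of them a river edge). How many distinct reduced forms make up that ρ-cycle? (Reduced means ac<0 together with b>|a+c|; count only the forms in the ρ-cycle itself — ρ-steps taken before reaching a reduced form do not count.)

D = 340, ⌊√D⌋ = 18
descent: ρ → (-6,10,10)  [lands on river]
river: ρ → (10,10,-6)
river: ρ → (-6,14,6)
river: ρ → (6,10,-10)
river: ρ → (-10,10,6)
river: ρ → (6,14,-6)
ρ-cycle length = 6 (tail of 1 descent step not counted)

6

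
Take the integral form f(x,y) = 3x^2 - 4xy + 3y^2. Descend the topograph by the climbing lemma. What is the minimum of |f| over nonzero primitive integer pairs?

translate: b→2 (≡-4 mod 6), so (3,-4,3)→(3,2,2)
flip: (3,2,2)→(2,-2,3)
translate: b→2 (≡-2 mod 4), so (2,-2,3)→(2,2,3)
reduced (well bottom): (2,2,3) with a≤c, −a<b≤a
well minimum = a = 2

2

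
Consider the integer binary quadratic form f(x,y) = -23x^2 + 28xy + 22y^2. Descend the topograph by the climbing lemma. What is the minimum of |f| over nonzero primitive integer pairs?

river: ρ → (22,16,-29)
river: ρ → (-29,42,9)
river: ρ → (9,48,-14)
river: ρ → (-14,36,27)
river: ρ → (27,18,-23)
river: ρ → (-23,28,22)
closes: descent 0, river 6
min |a| on river = 9

9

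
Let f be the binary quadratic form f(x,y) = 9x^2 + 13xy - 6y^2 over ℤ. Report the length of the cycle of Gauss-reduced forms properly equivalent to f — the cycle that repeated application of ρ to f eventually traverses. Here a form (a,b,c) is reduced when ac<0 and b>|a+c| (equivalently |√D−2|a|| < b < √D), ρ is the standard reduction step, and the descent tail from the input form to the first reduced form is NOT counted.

D = 385, ⌊√D⌋ = 19
river: ρ → (-6,11,11)
river: ρ → (11,11,-6)
river: ρ → (-6,13,9)
river: ρ → (9,5,-10)
river: ρ → (-10,15,4)
river: ρ → (4,17,-6)
river: ρ → (-6,19,1)
river: ρ → (1,19,-6)
river: ρ → (-6,17,4)
river: ρ → (4,15,-10)
river: ρ → (-10,5,9)
river: ρ → (9,13,-6)
ρ-cycle length = 12 (tail of 0 descent steps not counted)

12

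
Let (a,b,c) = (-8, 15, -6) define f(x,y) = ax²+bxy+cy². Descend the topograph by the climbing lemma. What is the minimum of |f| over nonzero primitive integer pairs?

descent: ρ → (-6,-3,1)
descent: ρ → (1,5,-2)  [lands on river]
river: ρ → (-2,3,3)
river: ρ → (3,3,-2)
river: ρ → (-2,5,1)
closes: descent 2, river 4
min |a| on river = 1

1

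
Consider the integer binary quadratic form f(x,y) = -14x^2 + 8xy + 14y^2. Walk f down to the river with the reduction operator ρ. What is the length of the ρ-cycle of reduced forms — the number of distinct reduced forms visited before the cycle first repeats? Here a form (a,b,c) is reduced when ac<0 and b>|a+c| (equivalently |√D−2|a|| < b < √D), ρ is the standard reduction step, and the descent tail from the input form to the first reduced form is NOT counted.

D = 848, ⌊√D⌋ = 29
river: ρ → (14,20,-8)
river: ρ → (-8,28,2)
river: ρ → (2,28,-8)
river: ρ → (-8,20,14)
river: ρ → (14,8,-14)
river: ρ → (-14,20,8)
river: ρ → (8,28,-2)
river: ρ → (-2,28,8)
river: ρ → (8,20,-14)
river: ρ → (-14,8,14)
ρ-cycle length = 10 (tail of 0 descent steps not counted)

10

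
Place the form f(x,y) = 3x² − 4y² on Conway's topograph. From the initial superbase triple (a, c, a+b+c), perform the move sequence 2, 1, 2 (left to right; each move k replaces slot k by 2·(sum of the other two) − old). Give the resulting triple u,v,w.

start (3,-4,-1) = (f(1,0),f(0,1),f(1,1))
replace slot 2: 2·(3+(-1)) − (-4) = 8 → (3,8,-1)
replace slot 1: 2·(8+(-1)) − 3 = 11 → (11,8,-1)
replace slot 2: 2·(11+(-1)) − 8 = 12 → (11,12,-1)

11,12,-1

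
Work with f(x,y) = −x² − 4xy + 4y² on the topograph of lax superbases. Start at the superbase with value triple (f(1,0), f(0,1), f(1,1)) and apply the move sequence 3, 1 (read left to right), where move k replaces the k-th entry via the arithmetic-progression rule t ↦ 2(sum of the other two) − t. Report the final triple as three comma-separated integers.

start (-1,4,-1) = (f(1,0),f(0,1),f(1,1))
replace slot 3: 2·((-1)+4) − (-1) = 7 → (-1,4,7)
replace slot 1: 2·(4+7) − (-1) = 23 → (23,4,7)

23,4,7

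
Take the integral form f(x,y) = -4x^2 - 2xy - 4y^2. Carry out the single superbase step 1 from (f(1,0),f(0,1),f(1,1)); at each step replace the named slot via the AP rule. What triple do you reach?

start (-4,-4,-10) = (f(1,0),f(0,1),f(1,1))
replace slot 1: 2·((-4)+(-10)) − (-4) = -24 → (-24,-4,-10)

-24,-4,-10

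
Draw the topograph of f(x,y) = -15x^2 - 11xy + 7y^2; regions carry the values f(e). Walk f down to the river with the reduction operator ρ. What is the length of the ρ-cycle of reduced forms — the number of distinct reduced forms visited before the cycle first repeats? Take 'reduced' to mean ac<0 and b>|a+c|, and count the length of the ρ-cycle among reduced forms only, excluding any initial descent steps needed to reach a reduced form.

D = 541, ⌊√D⌋ = 23
descent: ρ → (7,11,-15)  [lands on river]
river: ρ → (-15,19,3)
river: ρ → (3,23,-1)
river: ρ → (-1,23,3)
river: ρ → (3,19,-15)
river: ρ → (-15,11,7)
river: ρ → (7,17,-9)
river: ρ → (-9,19,5)
river: ρ → (5,21,-5)
river: ρ → (-5,19,9)
river: ρ → (9,17,-7)
river: ρ → (-7,11,15)
river: ρ → (15,19,-3)
river: ρ → (-3,23,1)
river: ρ → (1,23,-3)
river: ρ → (-3,19,15)
river: ρ → (15,11,-7)
river: ρ → (-7,17,9)
river: ρ → (9,19,-5)
river: ρ → (-5,21,5)
river: ρ → (5,19,-9)
river: ρ → (-9,17,7)
ρ-cycle length = 22 (tail of 1 descent step not counted)

22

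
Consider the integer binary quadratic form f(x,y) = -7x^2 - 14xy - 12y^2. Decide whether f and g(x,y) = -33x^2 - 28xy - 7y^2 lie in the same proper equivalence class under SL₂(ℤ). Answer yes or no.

D₁ = -140, D₂ = -140
f is negative-definite; reduce −f:
−f: translate: b→0 (≡14 mod 14), so (7,14,12)→(7,0,5)
−f: flip: (7,0,5)→(5,0,7)
−f: reduced (well bottom): (5,0,7) with a≤c, −a<b≤a
flip sign back: reduced form of f is (-5,0,-7)
g is negative-definite; reduce −g:
−g: flip: (33,28,7)→(7,-28,33)
−g: translate: b→0 (≡-28 mod 14), so (7,-28,33)→(7,0,5)
−g: flip: (7,0,5)→(5,0,7)
−g: reduced (well bottom): (5,0,7) with a≤c, −a<b≤a
flip sign back: reduced form of g is (-5,0,-7)
reduced forms (-5, 0, -7) vs (-5, 0, -7) ⇒ equivalent

yes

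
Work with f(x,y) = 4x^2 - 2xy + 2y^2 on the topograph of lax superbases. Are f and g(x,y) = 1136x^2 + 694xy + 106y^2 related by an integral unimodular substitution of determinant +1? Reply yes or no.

D₁ = -28, D₂ = -28
f: flip: (4,-2,2)→(2,2,4)
f: reduced (well bottom): (2,2,4) with a≤c, −a<b≤a
g: flip: (1136,694,106)→(106,-694,1136)
g: translate: b→-58 (≡-694 mod 212), so (106,-694,1136)→(106,-58,8)
g: flip: (106,-58,8)→(8,58,106)
g: translate: b→-6 (≡58 mod 16), so (8,58,106)→(8,-6,2)
g: flip: (8,-6,2)→(2,6,8)
g: translate: b→2 (≡6 mod 4), so (2,6,8)→(2,2,4)
g: reduced (well bottom): (2,2,4) with a≤c, −a<b≤a
reduced forms (2, 2, 4) vs (2, 2, 4) ⇒ equivalent

yes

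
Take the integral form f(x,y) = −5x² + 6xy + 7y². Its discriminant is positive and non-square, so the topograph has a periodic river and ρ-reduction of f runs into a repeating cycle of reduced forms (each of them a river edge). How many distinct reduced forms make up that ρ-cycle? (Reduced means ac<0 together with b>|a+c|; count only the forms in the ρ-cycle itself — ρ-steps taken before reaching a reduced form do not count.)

D = 176, ⌊√D⌋ = 13
river: ρ → (7,8,-4)
river: ρ → (-4,8,7)
river: ρ → (7,6,-5)
river: ρ → (-5,4,8)
river: ρ → (8,12,-1)
river: ρ → (-1,12,8)
river: ρ → (8,4,-5)
river: ρ → (-5,6,7)
ρ-cycle length = 8 (tail of 0 descent steps not counted)

8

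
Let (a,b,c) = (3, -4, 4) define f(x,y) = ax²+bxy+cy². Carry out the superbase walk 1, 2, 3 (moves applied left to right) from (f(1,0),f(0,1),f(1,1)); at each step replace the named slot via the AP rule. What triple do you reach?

start (3,4,3) = (f(1,0),f(0,1),f(1,1))
replace slot 1: 2·(4+3) − 3 = 11 → (11,4,3)
replace slot 2: 2·(11+3) − 4 = 24 → (11,24,3)
replace slot 3: 2·(11+24) − 3 = 67 → (11,24,67)

11,24,67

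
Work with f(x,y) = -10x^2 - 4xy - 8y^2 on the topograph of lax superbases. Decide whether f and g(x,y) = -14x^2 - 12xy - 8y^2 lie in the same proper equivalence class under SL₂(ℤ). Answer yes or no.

D₁ = -304, D₂ = -304
f is negative-definite; reduce −f:
−f: flip: (10,4,8)→(8,-4,10)
−f: reduced (well bottom): (8,-4,10) with a≤c, −a<b≤a
flip sign back: reduced form of f is (-8,4,-10)
g is negative-definite; reduce −g:
−g: flip: (14,12,8)→(8,-12,14)
−g: translate: b→4 (≡-12 mod 16), so (8,-12,14)→(8,4,10)
−g: reduced (well bottom): (8,4,10) with a≤c, −a<b≤a
flip sign back: reduced form of g is (-8,-4,-10)
reduced forms (-8, 4, -10) vs (-8, -4, -10) ⇒ inequivalent

no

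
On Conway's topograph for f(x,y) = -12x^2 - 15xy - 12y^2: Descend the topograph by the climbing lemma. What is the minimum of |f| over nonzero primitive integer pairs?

translate: b→-9 (≡15 mod 24), so (12,15,12)→(12,-9,9)
flip: (12,-9,9)→(9,9,12)
reduced (well bottom): (9,9,12) with a≤c, −a<b≤a
well minimum |f| = |-9| = 9 (negative-definite)

9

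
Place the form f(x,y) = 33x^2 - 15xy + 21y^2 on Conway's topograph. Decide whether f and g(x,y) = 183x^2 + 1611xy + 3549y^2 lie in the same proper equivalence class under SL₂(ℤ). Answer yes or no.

D₁ = -2547, D₂ = -2547
f: flip: (33,-15,21)→(21,15,33)
f: reduced (well bottom): (21,15,33) with a≤c, −a<b≤a
g: translate: b→147 (≡1611 mod 366), so (183,1611,3549)→(183,147,33)
g: flip: (183,147,33)→(33,-147,183)
g: translate: b→-15 (≡-147 mod 66), so (33,-147,183)→(33,-15,21)
g: flip: (33,-15,21)→(21,15,33)
g: reduced (well bottom): (21,15,33) with a≤c, −a<b≤a
reduced forms (21, 15, 33) vs (21, 15, 33) ⇒ equivalent

yes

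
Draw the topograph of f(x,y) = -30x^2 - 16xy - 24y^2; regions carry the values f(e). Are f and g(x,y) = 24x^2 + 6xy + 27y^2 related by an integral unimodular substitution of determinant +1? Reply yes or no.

D₁ = -2624, D₂ = -2556
discriminants differ ⇒ not SL₂(ℤ)-equivalent

no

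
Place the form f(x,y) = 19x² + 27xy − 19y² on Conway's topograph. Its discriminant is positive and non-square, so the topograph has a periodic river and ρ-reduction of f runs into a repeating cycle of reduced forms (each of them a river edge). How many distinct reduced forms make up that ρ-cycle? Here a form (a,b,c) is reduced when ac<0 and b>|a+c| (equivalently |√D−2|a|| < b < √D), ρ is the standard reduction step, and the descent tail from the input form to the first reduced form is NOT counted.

D = 2173, ⌊√D⌋ = 46
river: ρ → (-19,11,27)
river: ρ → (27,43,-3)
river: ρ → (-3,41,41)
river: ρ → (41,41,-3)
river: ρ → (-3,43,27)
river: ρ → (27,11,-19)
river: ρ → (-19,27,19)
river: ρ → (19,11,-27)
river: ρ → (-27,43,3)
river: ρ → (3,41,-41)
river: ρ → (-41,41,3)
river: ρ → (3,43,-27)
river: ρ → (-27,11,19)
river: ρ → (19,27,-19)
ρ-cycle length = 14 (tail of 0 descent steps not counted)

14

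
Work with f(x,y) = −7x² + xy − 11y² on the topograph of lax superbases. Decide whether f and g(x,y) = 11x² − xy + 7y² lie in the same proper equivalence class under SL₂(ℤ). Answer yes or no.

D₁ = -307, D₂ = -307
f is negative-definite; reduce −f:
−f: reduced (well bottom): (7,-1,11) with a≤c, −a<b≤a
flip sign back: reduced form of f is (-7,1,-11)
g: flip: (11,-1,7)→(7,1,11)
g: reduced (well bottom): (7,1,11) with a≤c, −a<b≤a
reduced forms (-7, 1, -11) vs (7, 1, 11) ⇒ inequivalent

no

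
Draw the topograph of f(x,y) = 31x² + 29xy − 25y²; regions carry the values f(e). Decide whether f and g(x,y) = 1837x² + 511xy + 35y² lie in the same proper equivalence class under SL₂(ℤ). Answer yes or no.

D₁ = 3941, D₂ = 3941
river cycle of f (length 6): (-25, 21, 35), (35, 49, -11), (-11, 61, 5), (5, 59, -23), (-23, 33, 31), (31, 29, -25)
river cycle of g (length 6): (35, 49, -11), (-11, 61, 5), (5, 59, -23), (-23, 33, 31), (31, 29, -25), (-25, 21, 35)
cycles coincide ⇒ equivalent

yes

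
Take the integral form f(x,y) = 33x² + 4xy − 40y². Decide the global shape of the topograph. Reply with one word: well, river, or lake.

D = b²−4ac = 4² − 4·33·(-40) = 5296
D > 0 non-square ⇒ indefinite ⇒ periodic river

river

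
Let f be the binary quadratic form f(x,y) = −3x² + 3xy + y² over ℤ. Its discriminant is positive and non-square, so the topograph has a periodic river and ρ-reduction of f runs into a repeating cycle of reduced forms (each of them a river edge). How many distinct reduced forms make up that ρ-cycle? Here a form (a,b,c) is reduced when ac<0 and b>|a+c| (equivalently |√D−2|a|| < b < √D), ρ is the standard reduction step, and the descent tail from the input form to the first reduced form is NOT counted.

D = 21, ⌊√D⌋ = 4
river: ρ → (1,3,-3)
river: ρ → (-3,3,1)
ρ-cycle length = 2 (tail of 0 descent steps not counted)

2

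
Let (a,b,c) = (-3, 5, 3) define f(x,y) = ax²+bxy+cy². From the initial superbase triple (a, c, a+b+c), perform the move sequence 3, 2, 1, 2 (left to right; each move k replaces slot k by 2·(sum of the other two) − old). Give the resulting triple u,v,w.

start (-3,3,5) = (f(1,0),f(0,1),f(1,1))
replace slot 3: 2·((-3)+3) − 5 = -5 → (-3,3,-5)
replace slot 2: 2·((-3)+(-5)) − 3 = -19 → (-3,-19,-5)
replace slot 1: 2·((-19)+(-5)) − (-3) = -45 → (-45,-19,-5)
replace slot 2: 2·((-45)+(-5)) − (-19) = -81 → (-45,-81,-5)

-45,-81,-5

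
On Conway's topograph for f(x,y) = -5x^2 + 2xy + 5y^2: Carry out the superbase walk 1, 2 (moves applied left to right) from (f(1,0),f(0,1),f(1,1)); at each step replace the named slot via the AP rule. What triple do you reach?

start (-5,5,2) = (f(1,0),f(0,1),f(1,1))
replace slot 1: 2·(5+2) − (-5) = 19 → (19,5,2)
replace slot 2: 2·(19+2) − 5 = 37 → (19,37,2)

19,37,2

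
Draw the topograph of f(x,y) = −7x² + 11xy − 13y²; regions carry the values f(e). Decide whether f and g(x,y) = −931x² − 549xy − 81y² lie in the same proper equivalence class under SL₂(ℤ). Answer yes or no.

D₁ = -243, D₂ = -243
f is negative-definite; reduce −f:
−f: translate: b→3 (≡-11 mod 14), so (7,-11,13)→(7,3,9)
−f: reduced (well bottom): (7,3,9) with a≤c, −a<b≤a
flip sign back: reduced form of f is (-7,-3,-9)
g is negative-definite; reduce −g:
−g: flip: (931,549,81)→(81,-549,931)
−g: translate: b→-63 (≡-549 mod 162), so (81,-549,931)→(81,-63,13)
−g: flip: (81,-63,13)→(13,63,81)
−g: translate: b→11 (≡63 mod 26), so (13,63,81)→(13,11,7)
−g: flip: (13,11,7)→(7,-11,13)
−g: translate: b→3 (≡-11 mod 14), so (7,-11,13)→(7,3,9)
−g: reduced (well bottom): (7,3,9) with a≤c, −a<b≤a
flip sign back: reduced form of g is (-7,-3,-9)
reduced forms (-7, -3, -9) vs (-7, -3, -9) ⇒ equivalent

yes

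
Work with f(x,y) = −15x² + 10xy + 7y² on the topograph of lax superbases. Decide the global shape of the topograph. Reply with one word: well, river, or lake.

D = b²−4ac = 10² − 4·(-15)·7 = 520
D > 0 non-square ⇒ indefinite ⇒ periodic river

river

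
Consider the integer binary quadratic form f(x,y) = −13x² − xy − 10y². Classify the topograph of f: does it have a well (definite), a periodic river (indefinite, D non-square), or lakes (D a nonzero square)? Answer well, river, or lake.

D = b²−4ac = (-1)² − 4·(-13)·(-10) = -519
D < 0 ⇒ definite ⇒ every region one sign ⇒ single well

well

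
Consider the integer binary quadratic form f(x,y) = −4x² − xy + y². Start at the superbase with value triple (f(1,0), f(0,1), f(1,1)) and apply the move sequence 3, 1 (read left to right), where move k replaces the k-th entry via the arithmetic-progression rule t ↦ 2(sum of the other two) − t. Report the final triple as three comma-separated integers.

start (-4,1,-4) = (f(1,0),f(0,1),f(1,1))
replace slot 3: 2·((-4)+1) − (-4) = -2 → (-4,1,-2)
replace slot 1: 2·(1+(-2)) − (-4) = 2 → (2,1,-2)

2,1,-2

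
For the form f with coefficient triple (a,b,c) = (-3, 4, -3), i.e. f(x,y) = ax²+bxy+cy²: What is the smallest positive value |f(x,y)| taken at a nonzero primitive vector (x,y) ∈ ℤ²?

translate: b→2 (≡-4 mod 6), so (3,-4,3)→(3,2,2)
flip: (3,2,2)→(2,-2,3)
translate: b→2 (≡-2 mod 4), so (2,-2,3)→(2,2,3)
reduced (well bottom): (2,2,3) with a≤c, −a<b≤a
well minimum |f| = |-2| = 2 (negative-definite)

2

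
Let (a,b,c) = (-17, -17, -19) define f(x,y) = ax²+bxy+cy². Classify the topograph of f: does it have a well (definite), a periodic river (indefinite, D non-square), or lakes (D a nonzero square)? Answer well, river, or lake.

D = b²−4ac = (-17)² − 4·(-17)·(-19) = -1003
D < 0 ⇒ definite ⇒ every region one sign ⇒ single well

well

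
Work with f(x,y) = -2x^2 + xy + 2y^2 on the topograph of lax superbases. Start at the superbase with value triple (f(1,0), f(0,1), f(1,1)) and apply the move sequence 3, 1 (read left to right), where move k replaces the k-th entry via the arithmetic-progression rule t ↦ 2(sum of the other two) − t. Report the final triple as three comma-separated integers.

start (-2,2,1) = (f(1,0),f(0,1),f(1,1))
replace slot 3: 2·((-2)+2) − 1 = -1 → (-2,2,-1)
replace slot 1: 2·(2+(-1)) − (-2) = 4 → (4,2,-1)

4,2,-1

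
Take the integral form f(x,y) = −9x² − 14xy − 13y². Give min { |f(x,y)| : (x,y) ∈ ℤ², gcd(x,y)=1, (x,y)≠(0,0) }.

translate: b→-4 (≡14 mod 18), so (9,14,13)→(9,-4,8)
flip: (9,-4,8)→(8,4,9)
reduced (well bottom): (8,4,9) with a≤c, −a<b≤a
well minimum |f| = |-8| = 8 (negative-definite)

8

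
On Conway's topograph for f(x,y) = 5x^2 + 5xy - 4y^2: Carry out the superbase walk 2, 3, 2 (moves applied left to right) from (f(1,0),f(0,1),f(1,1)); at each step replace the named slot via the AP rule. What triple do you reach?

start (5,-4,6) = (f(1,0),f(0,1),f(1,1))
replace slot 2: 2·(5+6) − (-4) = 26 → (5,26,6)
replace slot 3: 2·(5+26) − 6 = 56 → (5,26,56)
replace slot 2: 2·(5+56) − 26 = 96 → (5,96,56)

5,96,56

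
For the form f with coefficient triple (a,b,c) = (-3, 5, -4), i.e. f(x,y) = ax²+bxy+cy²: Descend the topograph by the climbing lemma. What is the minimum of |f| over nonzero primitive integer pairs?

translate: b→1 (≡-5 mod 6), so (3,-5,4)→(3,1,2)
flip: (3,1,2)→(2,-1,3)
reduced (well bottom): (2,-1,3) with a≤c, −a<b≤a
well minimum |f| = |-2| = 2 (negative-definite)

2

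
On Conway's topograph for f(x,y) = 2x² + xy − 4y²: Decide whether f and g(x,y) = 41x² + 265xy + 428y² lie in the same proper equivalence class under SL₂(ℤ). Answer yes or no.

D₁ = 33, D₂ = 33
river cycle of f (length 4): (2, 5, -1), (-1, 5, 2), (2, 3, -3), (-3, 3, 2)
river cycle of g (length 4): (2, 5, -1), (-1, 5, 2), (2, 3, -3), (-3, 3, 2)
cycles coincide ⇒ equivalent

yes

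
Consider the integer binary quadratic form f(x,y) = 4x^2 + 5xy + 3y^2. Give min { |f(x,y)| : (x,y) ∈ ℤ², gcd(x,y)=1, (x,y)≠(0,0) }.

translate: b→-3 (≡5 mod 8), so (4,5,3)→(4,-3,2)
flip: (4,-3,2)→(2,3,4)
translate: b→-1 (≡3 mod 4), so (2,3,4)→(2,-1,3)
reduced (well bottom): (2,-1,3) with a≤c, −a<b≤a
well minimum = a = 2

2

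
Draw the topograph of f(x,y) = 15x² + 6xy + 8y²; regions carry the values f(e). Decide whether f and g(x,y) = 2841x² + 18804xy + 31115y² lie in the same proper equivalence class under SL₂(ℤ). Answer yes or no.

D₁ = -444, D₂ = -444
f: flip: (15,6,8)→(8,-6,15)
f: reduced (well bottom): (8,-6,15) with a≤c, −a<b≤a
g: translate: b→1758 (≡18804 mod 5682), so (2841,18804,31115)→(2841,1758,272)
g: flip: (2841,1758,272)→(272,-1758,2841)
g: translate: b→-126 (≡-1758 mod 544), so (272,-1758,2841)→(272,-126,15)
g: flip: (272,-126,15)→(15,126,272)
g: translate: b→6 (≡126 mod 30), so (15,126,272)→(15,6,8)
g: flip: (15,6,8)→(8,-6,15)
g: reduced (well bottom): (8,-6,15) with a≤c, −a<b≤a
reduced forms (8, -6, 15) vs (8, -6, 15) ⇒ equivalent

yes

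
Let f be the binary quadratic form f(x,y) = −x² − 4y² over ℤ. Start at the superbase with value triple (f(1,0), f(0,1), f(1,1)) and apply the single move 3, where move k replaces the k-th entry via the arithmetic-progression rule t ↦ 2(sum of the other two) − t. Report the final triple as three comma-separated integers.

start (-1,-4,-5) = (f(1,0),f(0,1),f(1,1))
replace slot 3: 2·((-1)+(-4)) − (-5) = -5 → (-1,-4,-5)

-1,-4,-5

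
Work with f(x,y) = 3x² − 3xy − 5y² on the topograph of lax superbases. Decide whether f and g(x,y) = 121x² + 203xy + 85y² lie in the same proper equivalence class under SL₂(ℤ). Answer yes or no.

D₁ = 69, D₂ = 69
river cycle of f (length 4): (-5, 3, 3), (3, 3, -5), (-5, 7, 1), (1, 7, -5)
river cycle of g (length 4): (3, 3, -5), (-5, 7, 1), (1, 7, -5), (-5, 3, 3)
cycles coincide ⇒ equivalent

yes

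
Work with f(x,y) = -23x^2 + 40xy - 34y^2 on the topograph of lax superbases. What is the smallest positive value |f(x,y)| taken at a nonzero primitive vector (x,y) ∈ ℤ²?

translate: b→6 (≡-40 mod 46), so (23,-40,34)→(23,6,17)
flip: (23,6,17)→(17,-6,23)
reduced (well bottom): (17,-6,23) with a≤c, −a<b≤a
well minimum |f| = |-17| = 17 (negative-definite)

17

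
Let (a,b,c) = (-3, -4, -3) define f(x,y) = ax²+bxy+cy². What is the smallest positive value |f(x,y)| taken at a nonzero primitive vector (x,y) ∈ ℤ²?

translate: b→-2 (≡4 mod 6), so (3,4,3)→(3,-2,2)
flip: (3,-2,2)→(2,2,3)
reduced (well bottom): (2,2,3) with a≤c, −a<b≤a
well minimum |f| = |-2| = 2 (negative-definite)

2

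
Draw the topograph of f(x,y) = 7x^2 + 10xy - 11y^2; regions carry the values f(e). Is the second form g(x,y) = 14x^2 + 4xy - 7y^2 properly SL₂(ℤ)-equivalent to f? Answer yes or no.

D₁ = 408, D₂ = 408
river cycle of f (length 6): (-11, 12, 6), (6, 12, -11), (-11, 10, 7), (7, 18, -3), (-3, 18, 7), (7, 10, -11)
river cycle of g (length 6): (-7, 10, 11), (11, 12, -6), (-6, 12, 11), (11, 10, -7), (-7, 18, 3), (3, 18, -7)
cycles differ ⇒ inequivalent

no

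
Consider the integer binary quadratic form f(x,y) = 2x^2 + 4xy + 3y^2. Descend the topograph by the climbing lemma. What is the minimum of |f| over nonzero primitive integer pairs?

translate: b→0 (≡4 mod 4), so (2,4,3)→(2,0,1)
flip: (2,0,1)→(1,0,2)
reduced (well bottom): (1,0,2) with a≤c, −a<b≤a
well minimum = a = 1

1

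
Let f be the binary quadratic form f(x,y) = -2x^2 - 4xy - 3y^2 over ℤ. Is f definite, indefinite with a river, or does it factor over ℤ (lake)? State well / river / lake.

D = b²−4ac = (-4)² − 4·(-2)·(-3) = -8
D < 0 ⇒ definite ⇒ every region one sign ⇒ single well

well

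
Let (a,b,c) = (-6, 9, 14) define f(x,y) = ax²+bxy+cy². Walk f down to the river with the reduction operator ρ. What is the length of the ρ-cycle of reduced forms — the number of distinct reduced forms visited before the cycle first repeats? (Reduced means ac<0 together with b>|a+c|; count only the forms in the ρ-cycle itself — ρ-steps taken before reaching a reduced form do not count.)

D = 417, ⌊√D⌋ = 20
river: ρ → (14,19,-1)
river: ρ → (-1,19,14)
river: ρ → (14,9,-6)
river: ρ → (-6,15,8)
river: ρ → (8,17,-4)
river: ρ → (-4,15,12)
river: ρ → (12,9,-7)
river: ρ → (-7,19,2)
river: ρ → (2,17,-16)
river: ρ → (-16,15,3)
river: ρ → (3,15,-16)
river: ρ → (-16,17,2)
river: ρ → (2,19,-7)
river: ρ → (-7,9,12)
river: ρ → (12,15,-4)
river: ρ → (-4,17,8)
river: ρ → (8,15,-6)
river: ρ → (-6,9,14)
ρ-cycle length = 18 (tail of 0 descent steps not counted)

18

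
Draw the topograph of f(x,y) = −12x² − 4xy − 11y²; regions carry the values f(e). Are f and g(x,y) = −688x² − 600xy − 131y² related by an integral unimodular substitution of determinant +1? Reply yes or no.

D₁ = -512, D₂ = -512
f is negative-definite; reduce −f:
−f: flip: (12,4,11)→(11,-4,12)
−f: reduced (well bottom): (11,-4,12) with a≤c, −a<b≤a
flip sign back: reduced form of f is (-11,4,-12)
g is negative-definite; reduce −g:
−g: flip: (688,600,131)→(131,-600,688)
−g: translate: b→-76 (≡-600 mod 262), so (131,-600,688)→(131,-76,12)
−g: flip: (131,-76,12)→(12,76,131)
−g: translate: b→4 (≡76 mod 24), so (12,76,131)→(12,4,11)
−g: flip: (12,4,11)→(11,-4,12)
−g: reduced (well bottom): (11,-4,12) with a≤c, −a<b≤a
flip sign back: reduced form of g is (-11,4,-12)
reduced forms (-11, 4, -12) vs (-11, 4, -12) ⇒ equivalent

yes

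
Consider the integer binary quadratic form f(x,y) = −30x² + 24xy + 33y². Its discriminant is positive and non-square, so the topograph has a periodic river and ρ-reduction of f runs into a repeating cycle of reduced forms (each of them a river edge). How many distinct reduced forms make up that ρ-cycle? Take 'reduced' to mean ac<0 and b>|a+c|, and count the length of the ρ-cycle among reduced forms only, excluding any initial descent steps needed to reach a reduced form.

D = 4536, ⌊√D⌋ = 67
river: ρ → (33,42,-21)
river: ρ → (-21,42,33)
river: ρ → (33,24,-30)
river: ρ → (-30,36,27)
river: ρ → (27,18,-39)
river: ρ → (-39,60,6)
river: ρ → (6,60,-39)
river: ρ → (-39,18,27)
river: ρ → (27,36,-30)
river: ρ → (-30,24,33)
ρ-cycle length = 10 (tail of 0 descent steps not counted)

10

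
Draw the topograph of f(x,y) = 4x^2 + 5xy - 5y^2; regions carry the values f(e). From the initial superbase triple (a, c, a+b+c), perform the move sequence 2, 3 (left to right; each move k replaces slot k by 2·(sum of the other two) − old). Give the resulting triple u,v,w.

start (4,-5,4) = (f(1,0),f(0,1),f(1,1))
replace slot 2: 2·(4+4) − (-5) = 21 → (4,21,4)
replace slot 3: 2·(4+21) − 4 = 46 → (4,21,46)

4,21,46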